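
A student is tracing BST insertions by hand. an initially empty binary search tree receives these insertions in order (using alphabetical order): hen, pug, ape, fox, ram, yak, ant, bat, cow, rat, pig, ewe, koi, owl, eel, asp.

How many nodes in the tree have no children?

Insert hen: tree is empty, so hen becomes the root.
Insert pug: pug > hen → go right. Place as right child of hen.
Insert ape: ape < hen → go left. Place as left child of hen.
Insert fox: fox < hen → go left; fox > ape → go right. Place as right child of ape.
Insert ram: ram > hen → go right; ram > pug → go right. Place as right child of pug.
Insert yak: yak > hen → go right; yak > pug → go right; yak > ram → go right. Place as right child of ram.
Insert ant: ant < hen → go left; ant < ape → go left. Place as left child of ape.
Insert bat: bat < hen → go left; bat > ape → go right; bat < fox → go left. Place as left child of fox.
Insert cow: cow < hen → go left; cow > ape → go right; cow < fox → go left; cow > bat → go right. Place as right child of bat.
Insert rat: rat > hen → go right; rat > pug → go right; rat > ram → go right; rat < yak → go left. Place as left child of yak.
Insert pig: pig > hen → go right; pig < pug → go left. Place as left child of pug.
Insert ewe: ewe < hen → go left; ewe > ape → go right; ewe < fox → go left; ewe > bat → go right; ewe > cow → go right. Place as right child of cow.
Insert koi: koi > hen → go right; koi < pug → go left; koi < pig → go left. Place as left child of pig.
Insert owl: owl > hen → go right; owl < pug → go left; owl < pig → go left; owl > koi → go right. Place as right child of koi.
Insert eel: eel < hen → go left; eel > ape → go right; eel < fox → go left; eel > bat → go right; eel > cow → go right; eel < ewe → go left. Place as left child of ewe.
Insert asp: asp < hen → go left; asp > ape → go right; asp < fox → go left; asp < bat → go left. Place as left child of bat.

Leaves: ant, asp, eel, owl, rat — 5 in total.

5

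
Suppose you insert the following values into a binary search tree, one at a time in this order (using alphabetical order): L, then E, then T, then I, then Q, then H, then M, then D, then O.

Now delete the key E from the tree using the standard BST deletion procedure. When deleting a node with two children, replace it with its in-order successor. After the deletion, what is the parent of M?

L: root
E: left child of L (depth 1)
T: right child of L (depth 1)
I: right child of E (depth 2)
Q: left child of T (depth 2)
H: left child of I (depth 3)
M: left child of Q (depth 3)
D: left child of E (depth 2)
O: right child of M (depth 4)

Delete E (two children — replace with in-order successor).
After deletion, M's parent is Q.

Q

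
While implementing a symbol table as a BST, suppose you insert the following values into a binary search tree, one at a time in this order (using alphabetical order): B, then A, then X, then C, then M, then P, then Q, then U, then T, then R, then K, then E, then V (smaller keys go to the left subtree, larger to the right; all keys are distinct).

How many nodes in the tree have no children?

B: root
A: left child of B (depth 1)
X: right child of B (depth 1)
C: left child of X (depth 2)
M: right child of C (depth 3)
P: right child of M (depth 4)
Q: right child of P (depth 5)
U: right child of Q (depth 6)
T: left child of U (depth 7)
R: left child of T (depth 8)
K: left child of M (depth 4)
E: left child of K (depth 5)
V: right child of U (depth 7)

Leaves: A, E, R, V — 4 in total.

4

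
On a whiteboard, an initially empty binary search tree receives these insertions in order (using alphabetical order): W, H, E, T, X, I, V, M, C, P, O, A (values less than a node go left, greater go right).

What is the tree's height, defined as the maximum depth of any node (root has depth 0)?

W: root
H: left child of W (depth 1)
E: left child of H (depth 2)
T: right child of H (depth 2)
X: right child of W (depth 1)
I: left child of T (depth 3)
V: right child of T (depth 3)
M: right child of I (depth 4)
C: left child of E (depth 3)
P: right child of M (depth 5)
O: left child of P (depth 6)
A: left child of C (depth 4)

The deepest node is O at depth 6.

6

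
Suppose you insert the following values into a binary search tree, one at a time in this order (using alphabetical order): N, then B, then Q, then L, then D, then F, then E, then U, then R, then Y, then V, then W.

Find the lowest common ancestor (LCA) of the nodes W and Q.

Resulting structure (node: left, right):
  N: L=B, R=Q
  B: L=–, R=L
  Q: L=–, R=U
  L: L=D, R=–
  D: L=–, R=F
  F: L=E, R=–
  E: L=–, R=–
  U: L=R, R=Y
  R: L=–, R=–
  Y: L=V, R=–
  V: L=–, R=W
  W: L=–, R=–

Path to W: N → Q → U → Y → V → W
Path to Q: N → Q
Q lies on both paths and is an ancestor of the other node.

Q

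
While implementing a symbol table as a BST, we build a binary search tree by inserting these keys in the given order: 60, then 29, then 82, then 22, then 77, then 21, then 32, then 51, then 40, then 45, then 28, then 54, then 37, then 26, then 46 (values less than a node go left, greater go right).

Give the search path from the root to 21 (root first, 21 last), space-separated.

60: root
29: left child of 60 (depth 1)
82: right child of 60 (depth 1)
22: left child of 29 (depth 2)
77: left child of 82 (depth 2)
21: left child of 22 (depth 3)
32: right child of 29 (depth 2)
51: right child of 32 (depth 3)
40: left child of 51 (depth 4)
45: right child of 40 (depth 5)
28: right child of 22 (depth 3)
54: right child of 51 (depth 4)
37: left child of 40 (depth 5)
26: left child of 28 (depth 4)
46: right child of 45 (depth 6)

60 29 22 21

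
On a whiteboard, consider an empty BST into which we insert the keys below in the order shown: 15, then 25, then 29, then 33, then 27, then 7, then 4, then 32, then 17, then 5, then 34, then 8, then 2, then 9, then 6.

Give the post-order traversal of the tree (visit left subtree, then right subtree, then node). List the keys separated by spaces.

15: root
25: right child of 15 (depth 1)
29: right child of 25 (depth 2)
33: right child of 29 (depth 3)
27: left child of 29 (depth 3)
7: left child of 15 (depth 1)
4: left child of 7 (depth 2)
32: left child of 33 (depth 4)
17: left child of 25 (depth 2)
5: right child of 4 (depth 3)
34: right child of 33 (depth 4)
8: right child of 7 (depth 2)
2: left child of 4 (depth 3)
9: right child of 8 (depth 3)
6: right child of 5 (depth 4)

2 6 5 4 9 8 7 17 27 32 34 33 29 25 15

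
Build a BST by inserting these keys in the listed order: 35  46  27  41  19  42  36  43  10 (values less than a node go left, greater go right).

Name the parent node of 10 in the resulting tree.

Resulting structure (node: left, right):
  35: L=27, R=46
  46: L=41, R=–
  27: L=19, R=–
  41: L=36, R=42
  19: L=10, R=–
  42: L=–, R=43
  36: L=–, R=–
  43: L=–, R=–
  10: L=–, R=–

19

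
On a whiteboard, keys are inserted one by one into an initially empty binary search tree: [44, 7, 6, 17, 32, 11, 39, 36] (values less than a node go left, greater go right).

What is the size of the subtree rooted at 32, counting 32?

Insert 44: tree is empty, so 44 becomes the root.
Insert 7: 7 < 44 → go left. Place as left child of 44.
Insert 6: 6 < 44 → go left; 6 < 7 → go left. Place as left child of 7.
Insert 17: 17 < 44 → go left; 17 > 7 → go right. Place as right child of 7.
Insert 32: 32 < 44 → go left; 32 > 7 → go right; 32 > 17 → go right. Place as right child of 17.
Insert 11: 11 < 44 → go left; 11 > 7 → go right; 11 < 17 → go left. Place as left child of 17.
Insert 39: 39 < 44 → go left; 39 > 7 → go right; 39 > 17 → go right; 39 > 32 → go right. Place as right child of 32.
Insert 36: 36 < 44 → go left; 36 > 7 → go right; 36 > 17 → go right; 36 > 32 → go right; 36 < 39 → go left. Place as left child of 39.

Subtree rooted at 32 contains: 32, 39, 36 — 3 nodes.

3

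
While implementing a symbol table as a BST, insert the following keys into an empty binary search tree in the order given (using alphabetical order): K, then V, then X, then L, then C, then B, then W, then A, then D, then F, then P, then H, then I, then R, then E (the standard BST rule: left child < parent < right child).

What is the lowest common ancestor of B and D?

C

Resulting structure (node: left, right):
  K: L=C, R=V
  V: L=L, R=X
  X: L=W, R=–
  L: L=–, R=P
  C: L=B, R=D
  B: L=A, R=–
  W: L=–, R=–
  A: L=–, R=–
  D: L=–, R=F
  F: L=E, R=H
  P: L=–, R=R
  H: L=–, R=I
  I: L=–, R=–
  R: L=–, R=–
  E: L=–, R=–

Path to B: K → C → B
Path to D: K → C → D
The paths share a prefix ending at C, then split left and right.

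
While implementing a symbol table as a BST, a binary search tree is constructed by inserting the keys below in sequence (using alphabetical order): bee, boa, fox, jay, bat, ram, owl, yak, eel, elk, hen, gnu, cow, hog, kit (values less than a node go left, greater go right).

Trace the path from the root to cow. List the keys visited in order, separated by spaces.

bee: root
boa: right child of bee (depth 1)
fox: right child of boa (depth 2)
jay: right child of fox (depth 3)
bat: left child of bee (depth 1)
ram: right child of jay (depth 4)
owl: left child of ram (depth 5)
yak: right child of ram (depth 5)
eel: left child of fox (depth 3)
elk: right child of eel (depth 4)
hen: left child of jay (depth 4)
gnu: left child of hen (depth 5)
cow: left child of eel (depth 4)
hog: right child of hen (depth 5)
kit: left child of owl (depth 6)

bee boa fox eel cow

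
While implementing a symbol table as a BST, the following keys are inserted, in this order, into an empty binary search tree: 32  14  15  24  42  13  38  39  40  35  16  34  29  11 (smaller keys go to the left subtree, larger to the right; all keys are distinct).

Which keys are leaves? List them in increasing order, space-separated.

11 16 29 34 40

Insert 32: tree is empty, so 32 becomes the root.
Insert 14: 14 < 32 → go left. Place as left child of 32.
Insert 15: 15 < 32 → go left; 15 > 14 → go right. Place as right child of 14.
Insert 24: 24 < 32 → go left; 24 > 14 → go right; 24 > 15 → go right. Place as right child of 15.
Insert 42: 42 > 32 → go right. Place as right child of 32.
Insert 13: 13 < 32 → go left; 13 < 14 → go left. Place as left child of 14.
Insert 38: 38 > 32 → go right; 38 < 42 → go left. Place as left child of 42.
Insert 39: 39 > 32 → go right; 39 < 42 → go left; 39 > 38 → go right. Place as right child of 38.
Insert 40: 40 > 32 → go right; 40 < 42 → go left; 40 > 38 → go right; 40 > 39 → go right. Place as right child of 39.
Insert 35: 35 > 32 → go right; 35 < 42 → go left; 35 < 38 → go left. Place as left child of 38.
Insert 16: 16 < 32 → go left; 16 > 14 → go right; 16 > 15 → go right; 16 < 24 → go left. Place as left child of 24.
Insert 34: 34 > 32 → go right; 34 < 42 → go left; 34 < 38 → go left; 34 < 35 → go left. Place as left child of 35.
Insert 29: 29 < 32 → go left; 29 > 14 → go right; 29 > 15 → go right; 29 > 24 → go right. Place as right child of 24.
Insert 11: 11 < 32 → go left; 11 < 14 → go left; 11 < 13 → go left. Place as left child of 13.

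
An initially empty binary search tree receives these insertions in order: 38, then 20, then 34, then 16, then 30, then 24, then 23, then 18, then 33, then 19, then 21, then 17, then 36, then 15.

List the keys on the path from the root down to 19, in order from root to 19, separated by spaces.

38 20 16 18 19

38: root
20: left child of 38 (depth 1)
34: right child of 20 (depth 2)
16: left child of 20 (depth 2)
30: left child of 34 (depth 3)
24: left child of 30 (depth 4)
23: left child of 24 (depth 5)
18: right child of 16 (depth 3)
33: right child of 30 (depth 4)
19: right child of 18 (depth 4)
21: left child of 23 (depth 6)
17: left child of 18 (depth 4)
36: right child of 34 (depth 3)
15: left child of 16 (depth 3)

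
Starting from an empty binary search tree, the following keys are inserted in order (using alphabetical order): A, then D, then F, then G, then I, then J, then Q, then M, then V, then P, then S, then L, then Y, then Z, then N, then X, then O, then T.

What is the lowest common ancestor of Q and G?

Insert A: tree is empty, so A becomes the root.
Insert D: D > A → go right. Place as right child of A.
Insert F: F > A → go right; F > D → go right. Place as right child of D.
Insert G: G > A → go right; G > D → go right; G > F → go right. Place as right child of F.
Insert I: I > A → go right; I > D → go right; I > F → go right; I > G → go right. Place as right child of G.
Insert J: J > A → go right; J > D → go right; J > F → go right; J > G → go right; J > I → go right. Place as right child of I.
Insert Q: Q > A → go right; Q > D → go right; Q > F → go right; Q > G → go right; Q > I → go right; Q > J → go right. Place as right child of J.
Insert M: M > A → go right; M > D → go right; M > F → go right; M > G → go right; M > I → go right; M > J → go right; M < Q → go left. Place as left child of Q.
Insert V: V > A → go right; V > D → go right; V > F → go right; V > G → go right; V > I → go right; V > J → go right; V > Q → go right. Place as right child of Q.
Insert P: P > A → go right; P > D → go right; P > F → go right; P > G → go right; P > I → go right; P > J → go right; P < Q → go left; P > M → go right. Place as right child of M.
Insert S: S > A → go right; S > D → go right; S > F → go right; S > G → go right; S > I → go right; S > J → go right; S > Q → go right; S < V → go left. Place as left child of V.
Insert L: L > A → go right; L > D → go right; L > F → go right; L > G → go right; L > I → go right; L > J → go right; L < Q → go left; L < M → go left. Place as left child of M.
Insert Y: Y > A → go right; Y > D → go right; Y > F → go right; Y > G → go right; Y > I → go right; Y > J → go right; Y > Q → go right; Y > V → go right. Place as right child of V.
Insert Z: Z > A → go right; Z > D → go right; Z > F → go right; Z > G → go right; Z > I → go right; Z > J → go right; Z > Q → go right; Z > V → go right; Z > Y → go right. Place as right child of Y.
Insert N: N > A → go right; N > D → go right; N > F → go right; N > G → go right; N > I → go right; N > J → go right; N < Q → go left; N > M → go right; N < P → go left. Place as left child of P.
Insert X: X > A → go right; X > D → go right; X > F → go right; X > G → go right; X > I → go right; X > J → go right; X > Q → go right; X > V → go right; X < Y → go left. Place as left child of Y.
Insert O: O > A → go right; O > D → go right; O > F → go right; O > G → go right; O > I → go right; O > J → go right; O < Q → go left; O > M → go right; O < P → go left; O > N → go right. Place as right child of N.
Insert T: T > A → go right; T > D → go right; T > F → go right; T > G → go right; T > I → go right; T > J → go right; T > Q → go right; T < V → go left; T > S → go right. Place as right child of S.

Path to Q: A → D → F → G → I → J → Q
Path to G: A → D → F → G
G lies on both paths and is an ancestor of the other node.

G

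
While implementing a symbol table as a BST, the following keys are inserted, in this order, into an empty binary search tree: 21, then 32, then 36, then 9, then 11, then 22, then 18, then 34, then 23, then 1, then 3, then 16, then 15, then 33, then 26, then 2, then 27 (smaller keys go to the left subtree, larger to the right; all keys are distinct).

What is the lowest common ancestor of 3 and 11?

Insert 21: tree is empty, so 21 becomes the root.
Insert 32: 32 > 21 → go right. Place as right child of 21.
Insert 36: 36 > 21 → go right; 36 > 32 → go right. Place as right child of 32.
Insert 9: 9 < 21 → go left. Place as left child of 21.
Insert 11: 11 < 21 → go left; 11 > 9 → go right. Place as right child of 9.
Insert 22: 22 > 21 → go right; 22 < 32 → go left. Place as left child of 32.
Insert 18: 18 < 21 → go left; 18 > 9 → go right; 18 > 11 → go right. Place as right child of 11.
Insert 34: 34 > 21 → go right; 34 > 32 → go right; 34 < 36 → go left. Place as left child of 36.
Insert 23: 23 > 21 → go right; 23 < 32 → go left; 23 > 22 → go right. Place as right child of 22.
Insert 1: 1 < 21 → go left; 1 < 9 → go left. Place as left child of 9.
Insert 3: 3 < 21 → go left; 3 < 9 → go left; 3 > 1 → go right. Place as right child of 1.
Insert 16: 16 < 21 → go left; 16 > 9 → go right; 16 > 11 → go right; 16 < 18 → go left. Place as left child of 18.
Insert 15: 15 < 21 → go left; 15 > 9 → go right; 15 > 11 → go right; 15 < 18 → go left; 15 < 16 → go left. Place as left child of 16.
Insert 33: 33 > 21 → go right; 33 > 32 → go right; 33 < 36 → go left; 33 < 34 → go left. Place as left child of 34.
Insert 26: 26 > 21 → go right; 26 < 32 → go left; 26 > 22 → go right; 26 > 23 → go right. Place as right child of 23.
Insert 2: 2 < 21 → go left; 2 < 9 → go left; 2 > 1 → go right; 2 < 3 → go left. Place as left child of 3.
Insert 27: 27 > 21 → go right; 27 < 32 → go left; 27 > 22 → go right; 27 > 23 → go right; 27 > 26 → go right. Place as right child of 26.

Path to 3: 21 → 9 → 1 → 3
Path to 11: 21 → 9 → 11
The paths share a prefix ending at 9, then split left and right.

9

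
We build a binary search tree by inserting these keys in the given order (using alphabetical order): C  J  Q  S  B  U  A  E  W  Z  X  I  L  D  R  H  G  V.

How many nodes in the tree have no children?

C: root
J: right child of C (depth 1)
Q: right child of J (depth 2)
S: right child of Q (depth 3)
B: left child of C (depth 1)
U: right child of S (depth 4)
A: left child of B (depth 2)
E: left child of J (depth 2)
W: right child of U (depth 5)
Z: right child of W (depth 6)
X: left child of Z (depth 7)
I: right child of E (depth 3)
L: left child of Q (depth 3)
D: left child of E (depth 3)
R: left child of S (depth 4)
H: left child of I (depth 4)
G: left child of H (depth 5)
V: left child of W (depth 6)

Leaves: A, D, G, L, R, V, X — 7 in total.

7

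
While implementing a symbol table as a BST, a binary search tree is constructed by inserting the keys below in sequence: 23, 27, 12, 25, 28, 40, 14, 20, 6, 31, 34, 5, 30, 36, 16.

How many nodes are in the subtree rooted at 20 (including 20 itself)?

23: root
27: right child of 23 (depth 1)
12: left child of 23 (depth 1)
25: left child of 27 (depth 2)
28: right child of 27 (depth 2)
40: right child of 28 (depth 3)
14: right child of 12 (depth 2)
20: right child of 14 (depth 3)
6: left child of 12 (depth 2)
31: left child of 40 (depth 4)
34: right child of 31 (depth 5)
5: left child of 6 (depth 3)
30: left child of 31 (depth 5)
36: right child of 34 (depth 6)
16: left child of 20 (depth 4)

Subtree rooted at 20 contains: 20, 16 — 2 nodes.

2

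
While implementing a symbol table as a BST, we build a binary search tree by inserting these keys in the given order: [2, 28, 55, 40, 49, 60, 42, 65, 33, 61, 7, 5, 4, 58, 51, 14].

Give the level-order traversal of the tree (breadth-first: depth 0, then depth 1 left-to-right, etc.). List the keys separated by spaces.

2 28 7 55 5 14 40 60 4 33 49 58 65 42 51 61

Resulting structure (node: left, right):
  2: L=–, R=28
  28: L=7, R=55
  55: L=40, R=60
  40: L=33, R=49
  49: L=42, R=51
  60: L=58, R=65
  42: L=–, R=–
  65: L=61, R=–
  33: L=–, R=–
  61: L=–, R=–
  7: L=5, R=14
  5: L=4, R=–
  4: L=–, R=–
  58: L=–, R=–
  51: L=–, R=–
  14: L=–, R=–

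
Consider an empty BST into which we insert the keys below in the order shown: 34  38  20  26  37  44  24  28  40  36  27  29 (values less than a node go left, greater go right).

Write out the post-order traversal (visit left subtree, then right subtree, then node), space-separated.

24 27 29 28 26 20 36 37 40 44 38 34

Insert 34: tree is empty, so 34 becomes the root.
Insert 38: 38 > 34 → go right. Place as right child of 34.
Insert 20: 20 < 34 → go left. Place as left child of 34.
Insert 26: 26 < 34 → go left; 26 > 20 → go right. Place as right child of 20.
Insert 37: 37 > 34 → go right; 37 < 38 → go left. Place as left child of 38.
Insert 44: 44 > 34 → go right; 44 > 38 → go right. Place as right child of 38.
Insert 24: 24 < 34 → go left; 24 > 20 → go right; 24 < 26 → go left. Place as left child of 26.
Insert 28: 28 < 34 → go left; 28 > 20 → go right; 28 > 26 → go right. Place as right child of 26.
Insert 40: 40 > 34 → go right; 40 > 38 → go right; 40 < 44 → go left. Place as left child of 44.
Insert 36: 36 > 34 → go right; 36 < 38 → go left; 36 < 37 → go left. Place as left child of 37.
Insert 27: 27 < 34 → go left; 27 > 20 → go right; 27 > 26 → go right; 27 < 28 → go left. Place as left child of 28.
Insert 29: 29 < 34 → go left; 29 > 20 → go right; 29 > 26 → go right; 29 > 28 → go right. Place as right child of 28.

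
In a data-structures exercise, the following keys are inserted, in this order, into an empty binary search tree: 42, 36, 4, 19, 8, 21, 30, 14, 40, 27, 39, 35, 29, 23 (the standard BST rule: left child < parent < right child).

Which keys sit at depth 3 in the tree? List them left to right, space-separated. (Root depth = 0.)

19 39

42: root
36: left child of 42 (depth 1)
4: left child of 36 (depth 2)
19: right child of 4 (depth 3)
8: left child of 19 (depth 4)
21: right child of 19 (depth 4)
30: right child of 21 (depth 5)
14: right child of 8 (depth 5)
40: right child of 36 (depth 2)
27: left child of 30 (depth 6)
39: left child of 40 (depth 3)
35: right child of 30 (depth 6)
29: right child of 27 (depth 7)
23: left child of 27 (depth 7)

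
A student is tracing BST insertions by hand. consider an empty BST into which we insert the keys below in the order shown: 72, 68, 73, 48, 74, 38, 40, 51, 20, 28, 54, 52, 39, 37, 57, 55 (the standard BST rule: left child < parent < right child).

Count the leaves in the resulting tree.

5

Resulting structure (node: left, right):
  72: L=68, R=73
  68: L=48, R=–
  73: L=–, R=74
  48: L=38, R=51
  74: L=–, R=–
  38: L=20, R=40
  40: L=39, R=–
  51: L=–, R=54
  20: L=–, R=28
  28: L=–, R=37
  54: L=52, R=57
  52: L=–, R=–
  39: L=–, R=–
  37: L=–, R=–
  57: L=55, R=–
  55: L=–, R=–

Leaves: 37, 39, 52, 55, 74 — 5 in total.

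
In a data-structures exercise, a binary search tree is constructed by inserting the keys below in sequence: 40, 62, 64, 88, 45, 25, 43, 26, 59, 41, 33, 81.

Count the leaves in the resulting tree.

Insert 40: tree is empty, so 40 becomes the root.
Insert 62: 62 > 40 → go right. Place as right child of 40.
Insert 64: 64 > 40 → go right; 64 > 62 → go right. Place as right child of 62.
Insert 88: 88 > 40 → go right; 88 > 62 → go right; 88 > 64 → go right. Place as right child of 64.
Insert 45: 45 > 40 → go right; 45 < 62 → go left. Place as left child of 62.
Insert 25: 25 < 40 → go left. Place as left child of 40.
Insert 43: 43 > 40 → go right; 43 < 62 → go left; 43 < 45 → go left. Place as left child of 45.
Insert 26: 26 < 40 → go left; 26 > 25 → go right. Place as right child of 25.
Insert 59: 59 > 40 → go right; 59 < 62 → go left; 59 > 45 → go right. Place as right child of 45.
Insert 41: 41 > 40 → go right; 41 < 62 → go left; 41 < 45 → go left; 41 < 43 → go left. Place as left child of 43.
Insert 33: 33 < 40 → go left; 33 > 25 → go right; 33 > 26 → go right. Place as right child of 26.
Insert 81: 81 > 40 → go right; 81 > 62 → go right; 81 > 64 → go right; 81 < 88 → go left. Place as left child of 88.

Leaves: 33, 41, 59, 81 — 4 in total.

4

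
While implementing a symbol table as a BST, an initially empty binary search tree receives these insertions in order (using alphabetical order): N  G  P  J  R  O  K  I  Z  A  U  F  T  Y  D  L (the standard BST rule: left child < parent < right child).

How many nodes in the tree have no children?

Resulting structure (node: left, right):
  N: L=G, R=P
  G: L=A, R=J
  P: L=O, R=R
  J: L=I, R=K
  R: L=–, R=Z
  O: L=–, R=–
  K: L=–, R=L
  I: L=–, R=–
  Z: L=U, R=–
  A: L=–, R=F
  U: L=T, R=Y
  F: L=D, R=–
  T: L=–, R=–
  Y: L=–, R=–
  D: L=–, R=–
  L: L=–, R=–

Leaves: D, I, L, O, T, Y — 6 in total.

6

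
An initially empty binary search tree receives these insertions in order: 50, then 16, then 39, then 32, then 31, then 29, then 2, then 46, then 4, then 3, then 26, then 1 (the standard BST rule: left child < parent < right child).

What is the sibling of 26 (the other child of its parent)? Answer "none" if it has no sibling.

Insert 50: tree is empty, so 50 becomes the root.
Insert 16: 16 < 50 → go left. Place as left child of 50.
Insert 39: 39 < 50 → go left; 39 > 16 → go right. Place as right child of 16.
Insert 32: 32 < 50 → go left; 32 > 16 → go right; 32 < 39 → go left. Place as left child of 39.
Insert 31: 31 < 50 → go left; 31 > 16 → go right; 31 < 39 → go left; 31 < 32 → go left. Place as left child of 32.
Insert 29: 29 < 50 → go left; 29 > 16 → go right; 29 < 39 → go left; 29 < 32 → go left; 29 < 31 → go left. Place as left child of 31.
Insert 2: 2 < 50 → go left; 2 < 16 → go left. Place as left child of 16.
Insert 46: 46 < 50 → go left; 46 > 16 → go right; 46 > 39 → go right. Place as right child of 39.
Insert 4: 4 < 50 → go left; 4 < 16 → go left; 4 > 2 → go right. Place as right child of 2.
Insert 3: 3 < 50 → go left; 3 < 16 → go left; 3 > 2 → go right; 3 < 4 → go left. Place as left child of 4.
Insert 26: 26 < 50 → go left; 26 > 16 → go right; 26 < 39 → go left; 26 < 32 → go left; 26 < 31 → go left; 26 < 29 → go left. Place as left child of 29.
Insert 1: 1 < 50 → go left; 1 < 16 → go left; 1 < 2 → go left. Place as left child of 2.

26's parent is 29, which has only one child.

none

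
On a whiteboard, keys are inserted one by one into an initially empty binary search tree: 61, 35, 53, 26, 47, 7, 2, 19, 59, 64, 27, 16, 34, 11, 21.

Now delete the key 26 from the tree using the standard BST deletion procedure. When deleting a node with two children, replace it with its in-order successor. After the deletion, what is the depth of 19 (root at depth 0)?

4

Insert 61: tree is empty, so 61 becomes the root.
Insert 35: 35 < 61 → go left. Place as left child of 61.
Insert 53: 53 < 61 → go left; 53 > 35 → go right. Place as right child of 35.
Insert 26: 26 < 61 → go left; 26 < 35 → go left. Place as left child of 35.
Insert 47: 47 < 61 → go left; 47 > 35 → go right; 47 < 53 → go left. Place as left child of 53.
Insert 7: 7 < 61 → go left; 7 < 35 → go left; 7 < 26 → go left. Place as left child of 26.
Insert 2: 2 < 61 → go left; 2 < 35 → go left; 2 < 26 → go left; 2 < 7 → go left. Place as left child of 7.
Insert 19: 19 < 61 → go left; 19 < 35 → go left; 19 < 26 → go left; 19 > 7 → go right. Place as right child of 7.
Insert 59: 59 < 61 → go left; 59 > 35 → go right; 59 > 53 → go right. Place as right child of 53.
Insert 64: 64 > 61 → go right. Place as right child of 61.
Insert 27: 27 < 61 → go left; 27 < 35 → go left; 27 > 26 → go right. Place as right child of 26.
Insert 16: 16 < 61 → go left; 16 < 35 → go left; 16 < 26 → go left; 16 > 7 → go right; 16 < 19 → go left. Place as left child of 19.
Insert 34: 34 < 61 → go left; 34 < 35 → go left; 34 > 26 → go right; 34 > 27 → go right. Place as right child of 27.
Insert 11: 11 < 61 → go left; 11 < 35 → go left; 11 < 26 → go left; 11 > 7 → go right; 11 < 19 → go left; 11 < 16 → go left. Place as left child of 16.
Insert 21: 21 < 61 → go left; 21 < 35 → go left; 21 < 26 → go left; 21 > 7 → go right; 21 > 19 → go right. Place as right child of 19.

Delete 26 (two children — replace with in-order successor).
After deletion, path to 19: 61 → 35 → 27 → 7 → 19.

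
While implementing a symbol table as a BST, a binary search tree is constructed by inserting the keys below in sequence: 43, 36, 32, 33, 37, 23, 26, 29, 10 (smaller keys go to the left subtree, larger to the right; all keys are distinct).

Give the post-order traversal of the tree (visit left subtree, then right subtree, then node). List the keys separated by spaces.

10 29 26 23 33 32 37 36 43

Insert 43: tree is empty, so 43 becomes the root.
Insert 36: 36 < 43 → go left. Place as left child of 43.
Insert 32: 32 < 43 → go left; 32 < 36 → go left. Place as left child of 36.
Insert 33: 33 < 43 → go left; 33 < 36 → go left; 33 > 32 → go right. Place as right child of 32.
Insert 37: 37 < 43 → go left; 37 > 36 → go right. Place as right child of 36.
Insert 23: 23 < 43 → go left; 23 < 36 → go left; 23 < 32 → go left. Place as left child of 32.
Insert 26: 26 < 43 → go left; 26 < 36 → go left; 26 < 32 → go left; 26 > 23 → go right. Place as right child of 23.
Insert 29: 29 < 43 → go left; 29 < 36 → go left; 29 < 32 → go left; 29 > 23 → go right; 29 > 26 → go right. Place as right child of 26.
Insert 10: 10 < 43 → go left; 10 < 36 → go left; 10 < 32 → go left; 10 < 23 → go left. Place as left child of 23.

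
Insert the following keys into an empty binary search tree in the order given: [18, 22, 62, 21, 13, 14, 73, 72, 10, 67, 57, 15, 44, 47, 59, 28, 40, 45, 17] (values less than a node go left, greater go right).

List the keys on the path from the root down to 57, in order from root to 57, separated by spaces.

Insert 18: tree is empty, so 18 becomes the root.
Insert 22: 22 > 18 → go right. Place as right child of 18.
Insert 62: 62 > 18 → go right; 62 > 22 → go right. Place as right child of 22.
Insert 21: 21 > 18 → go right; 21 < 22 → go left. Place as left child of 22.
Insert 13: 13 < 18 → go left. Place as left child of 18.
Insert 14: 14 < 18 → go left; 14 > 13 → go right. Place as right child of 13.
Insert 73: 73 > 18 → go right; 73 > 22 → go right; 73 > 62 → go right. Place as right child of 62.
Insert 72: 72 > 18 → go right; 72 > 22 → go right; 72 > 62 → go right; 72 < 73 → go left. Place as left child of 73.
Insert 10: 10 < 18 → go left; 10 < 13 → go left. Place as left child of 13.
Insert 67: 67 > 18 → go right; 67 > 22 → go right; 67 > 62 → go right; 67 < 73 → go left; 67 < 72 → go left. Place as left child of 72.
Insert 57: 57 > 18 → go right; 57 > 22 → go right; 57 < 62 → go left. Place as left child of 62.
Insert 15: 15 < 18 → go left; 15 > 13 → go right; 15 > 14 → go right. Place as right child of 14.
Insert 44: 44 > 18 → go right; 44 > 22 → go right; 44 < 62 → go left; 44 < 57 → go left. Place as left child of 57.
Insert 47: 47 > 18 → go right; 47 > 22 → go right; 47 < 62 → go left; 47 < 57 → go left; 47 > 44 → go right. Place as right child of 44.
Insert 59: 59 > 18 → go right; 59 > 22 → go right; 59 < 62 → go left; 59 > 57 → go right. Place as right child of 57.
Insert 28: 28 > 18 → go right; 28 > 22 → go right; 28 < 62 → go left; 28 < 57 → go left; 28 < 44 → go left. Place as left child of 44.
Insert 40: 40 > 18 → go right; 40 > 22 → go right; 40 < 62 → go left; 40 < 57 → go left; 40 < 44 → go left; 40 > 28 → go right. Place as right child of 28.
Insert 45: 45 > 18 → go right; 45 > 22 → go right; 45 < 62 → go left; 45 < 57 → go left; 45 > 44 → go right; 45 < 47 → go left. Place as left child of 47.
Insert 17: 17 < 18 → go left; 17 > 13 → go right; 17 > 14 → go right; 17 > 15 → go right. Place as right child of 15.

18 22 62 57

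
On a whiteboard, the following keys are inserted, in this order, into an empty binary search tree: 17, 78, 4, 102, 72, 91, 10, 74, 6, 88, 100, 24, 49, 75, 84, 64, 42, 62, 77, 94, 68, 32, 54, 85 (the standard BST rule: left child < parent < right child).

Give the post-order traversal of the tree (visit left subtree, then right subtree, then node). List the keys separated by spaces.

Insert 17: tree is empty, so 17 becomes the root.
Insert 78: 78 > 17 → go right. Place as right child of 17.
Insert 4: 4 < 17 → go left. Place as left child of 17.
Insert 102: 102 > 17 → go right; 102 > 78 → go right. Place as right child of 78.
Insert 72: 72 > 17 → go right; 72 < 78 → go left. Place as left child of 78.
Insert 91: 91 > 17 → go right; 91 > 78 → go right; 91 < 102 → go left. Place as left child of 102.
Insert 10: 10 < 17 → go left; 10 > 4 → go right. Place as right child of 4.
Insert 74: 74 > 17 → go right; 74 < 78 → go left; 74 > 72 → go right. Place as right child of 72.
Insert 6: 6 < 17 → go left; 6 > 4 → go right; 6 < 10 → go left. Place as left child of 10.
Insert 88: 88 > 17 → go right; 88 > 78 → go right; 88 < 102 → go left; 88 < 91 → go left. Place as left child of 91.
Insert 100: 100 > 17 → go right; 100 > 78 → go right; 100 < 102 → go left; 100 > 91 → go right. Place as right child of 91.
Insert 24: 24 > 17 → go right; 24 < 78 → go left; 24 < 72 → go left. Place as left child of 72.
Insert 49: 49 > 17 → go right; 49 < 78 → go left; 49 < 72 → go left; 49 > 24 → go right. Place as right child of 24.
Insert 75: 75 > 17 → go right; 75 < 78 → go left; 75 > 72 → go right; 75 > 74 → go right. Place as right child of 74.
Insert 84: 84 > 17 → go right; 84 > 78 → go right; 84 < 102 → go left; 84 < 91 → go left; 84 < 88 → go left. Place as left child of 88.
Insert 64: 64 > 17 → go right; 64 < 78 → go left; 64 < 72 → go left; 64 > 24 → go right; 64 > 49 → go right. Place as right child of 49.
Insert 42: 42 > 17 → go right; 42 < 78 → go left; 42 < 72 → go left; 42 > 24 → go right; 42 < 49 → go left. Place as left child of 49.
Insert 62: 62 > 17 → go right; 62 < 78 → go left; 62 < 72 → go left; 62 > 24 → go right; 62 > 49 → go right; 62 < 64 → go left. Place as left child of 64.
Insert 77: 77 > 17 → go right; 77 < 78 → go left; 77 > 72 → go right; 77 > 74 → go right; 77 > 75 → go right. Place as right child of 75.
Insert 94: 94 > 17 → go right; 94 > 78 → go right; 94 < 102 → go left; 94 > 91 → go right; 94 < 100 → go left. Place as left child of 100.
Insert 68: 68 > 17 → go right; 68 < 78 → go left; 68 < 72 → go left; 68 > 24 → go right; 68 > 49 → go right; 68 > 64 → go right. Place as right child of 64.
Insert 32: 32 > 17 → go right; 32 < 78 → go left; 32 < 72 → go left; 32 > 24 → go right; 32 < 49 → go left; 32 < 42 → go left. Place as left child of 42.
Insert 54: 54 > 17 → go right; 54 < 78 → go left; 54 < 72 → go left; 54 > 24 → go right; 54 > 49 → go right; 54 < 64 → go left; 54 < 62 → go left. Place as left child of 62.
Insert 85: 85 > 17 → go right; 85 > 78 → go right; 85 < 102 → go left; 85 < 91 → go left; 85 < 88 → go left; 85 > 84 → go right. Place as right child of 84.

6 10 4 32 42 54 62 68 64 49 24 77 75 74 72 85 84 88 94 100 91 102 78 17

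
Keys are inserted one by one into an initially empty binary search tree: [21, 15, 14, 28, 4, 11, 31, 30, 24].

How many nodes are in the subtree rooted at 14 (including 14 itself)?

3

Insert 21: tree is empty, so 21 becomes the root.
Insert 15: 15 < 21 → go left. Place as left child of 21.
Insert 14: 14 < 21 → go left; 14 < 15 → go left. Place as left child of 15.
Insert 28: 28 > 21 → go right. Place as right child of 21.
Insert 4: 4 < 21 → go left; 4 < 15 → go left; 4 < 14 → go left. Place as left child of 14.
Insert 11: 11 < 21 → go left; 11 < 15 → go left; 11 < 14 → go left; 11 > 4 → go right. Place as right child of 4.
Insert 31: 31 > 21 → go right; 31 > 28 → go right. Place as right child of 28.
Insert 30: 30 > 21 → go right; 30 > 28 → go right; 30 < 31 → go left. Place as left child of 31.
Insert 24: 24 > 21 → go right; 24 < 28 → go left. Place as left child of 28.

Subtree rooted at 14 contains: 14, 4, 11 — 3 nodes.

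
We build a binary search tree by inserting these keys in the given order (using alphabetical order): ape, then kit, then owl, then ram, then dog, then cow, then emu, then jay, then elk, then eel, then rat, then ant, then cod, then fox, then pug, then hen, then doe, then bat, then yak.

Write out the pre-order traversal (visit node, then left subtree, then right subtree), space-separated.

ape ant kit dog cow cod bat doe emu elk eel jay fox hen owl ram pug rat yak

ape: root
kit: right child of ape (depth 1)
owl: right child of kit (depth 2)
ram: right child of owl (depth 3)
dog: left child of kit (depth 2)
cow: left child of dog (depth 3)
emu: right child of dog (depth 3)
jay: right child of emu (depth 4)
elk: left child of emu (depth 4)
eel: left child of elk (depth 5)
rat: right child of ram (depth 4)
ant: left child of ape (depth 1)
cod: left child of cow (depth 4)
fox: left child of jay (depth 5)
pug: left child of ram (depth 4)
hen: right child of fox (depth 6)
doe: right child of cow (depth 4)
bat: left child of cod (depth 5)
yak: right child of rat (depth 5)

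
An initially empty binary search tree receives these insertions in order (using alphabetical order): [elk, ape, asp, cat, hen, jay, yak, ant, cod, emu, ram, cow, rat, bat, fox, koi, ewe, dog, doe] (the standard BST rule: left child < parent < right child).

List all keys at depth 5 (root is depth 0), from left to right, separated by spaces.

elk: root
ape: left child of elk (depth 1)
asp: right child of ape (depth 2)
cat: right child of asp (depth 3)
hen: right child of elk (depth 1)
jay: right child of hen (depth 2)
yak: right child of jay (depth 3)
ant: left child of ape (depth 2)
cod: right child of cat (depth 4)
emu: left child of hen (depth 2)
ram: left child of yak (depth 4)
cow: right child of cod (depth 5)
rat: right child of ram (depth 5)
bat: left child of cat (depth 4)
fox: right child of emu (depth 3)
koi: left child of ram (depth 5)
ewe: left child of fox (depth 4)
dog: right child of cow (depth 6)
doe: left child of dog (depth 7)

cow koi rat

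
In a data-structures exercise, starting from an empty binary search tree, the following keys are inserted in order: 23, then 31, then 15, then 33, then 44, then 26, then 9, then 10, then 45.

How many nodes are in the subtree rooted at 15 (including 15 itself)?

3

Insert 23: tree is empty, so 23 becomes the root.
Insert 31: 31 > 23 → go right. Place as right child of 23.
Insert 15: 15 < 23 → go left. Place as left child of 23.
Insert 33: 33 > 23 → go right; 33 > 31 → go right. Place as right child of 31.
Insert 44: 44 > 23 → go right; 44 > 31 → go right; 44 > 33 → go right. Place as right child of 33.
Insert 26: 26 > 23 → go right; 26 < 31 → go left. Place as left child of 31.
Insert 9: 9 < 23 → go left; 9 < 15 → go left. Place as left child of 15.
Insert 10: 10 < 23 → go left; 10 < 15 → go left; 10 > 9 → go right. Place as right child of 9.
Insert 45: 45 > 23 → go right; 45 > 31 → go right; 45 > 33 → go right; 45 > 44 → go right. Place as right child of 44.

Subtree rooted at 15 contains: 15, 9, 10 — 3 nodes.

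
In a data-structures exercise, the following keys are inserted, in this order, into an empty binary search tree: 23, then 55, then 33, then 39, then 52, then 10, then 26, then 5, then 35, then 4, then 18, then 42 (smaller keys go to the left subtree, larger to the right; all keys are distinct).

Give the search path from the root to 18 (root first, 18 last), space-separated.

23 10 18

Resulting structure (node: left, right):
  23: L=10, R=55
  55: L=33, R=–
  33: L=26, R=39
  39: L=35, R=52
  52: L=42, R=–
  10: L=5, R=18
  26: L=–, R=–
  5: L=4, R=–
  35: L=–, R=–
  4: L=–, R=–
  18: L=–, R=–
  42: L=–, R=–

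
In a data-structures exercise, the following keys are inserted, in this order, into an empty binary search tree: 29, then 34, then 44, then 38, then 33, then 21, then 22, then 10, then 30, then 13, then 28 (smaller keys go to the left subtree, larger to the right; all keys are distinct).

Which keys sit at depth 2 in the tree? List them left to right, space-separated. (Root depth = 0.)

29: root
34: right child of 29 (depth 1)
44: right child of 34 (depth 2)
38: left child of 44 (depth 3)
33: left child of 34 (depth 2)
21: left child of 29 (depth 1)
22: right child of 21 (depth 2)
10: left child of 21 (depth 2)
30: left child of 33 (depth 3)
13: right child of 10 (depth 3)
28: right child of 22 (depth 3)

10 22 33 44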